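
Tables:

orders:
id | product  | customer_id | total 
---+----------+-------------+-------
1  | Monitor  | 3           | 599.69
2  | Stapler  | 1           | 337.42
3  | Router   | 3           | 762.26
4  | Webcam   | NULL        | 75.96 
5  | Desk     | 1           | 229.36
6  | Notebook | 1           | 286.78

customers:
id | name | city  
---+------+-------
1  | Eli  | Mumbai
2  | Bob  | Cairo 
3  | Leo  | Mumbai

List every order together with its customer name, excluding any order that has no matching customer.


INNER JOIN keeps only orders rows whose customer_id matches an id in customers. Walk through each order:
  - order 1 (Monitor): customer_id=3 -> matches Leo
  - order 2 (Stapler): customer_id=1 -> matches Eli
  - order 3 (Router): customer_id=3 -> matches Leo
  - order 4 (Webcam): customer_id=NULL, no match -> dropped
  - order 5 (Desk): customer_id=1 -> matches Eli
  - order 6 (Notebook): customer_id=1 -> matches Eli
So 1 of 6 rows is dropped.

SQL:
SELECT a.product, b.name AS customer
FROM orders a
INNER JOIN customers b ON a.customer_id = b.id

Result:
product  | customer
---------+---------
Monitor  | Leo     
Stapler  | Eli     
Router   | Leo     
Desk     | Eli     
Notebook | Eli     


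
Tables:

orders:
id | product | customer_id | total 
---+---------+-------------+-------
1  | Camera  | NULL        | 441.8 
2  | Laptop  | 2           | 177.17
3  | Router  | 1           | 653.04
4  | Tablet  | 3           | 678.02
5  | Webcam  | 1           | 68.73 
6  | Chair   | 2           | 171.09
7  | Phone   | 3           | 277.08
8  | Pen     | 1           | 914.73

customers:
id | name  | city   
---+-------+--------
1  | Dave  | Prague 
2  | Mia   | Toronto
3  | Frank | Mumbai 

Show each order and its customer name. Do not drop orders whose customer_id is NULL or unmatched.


LEFT JOIN keeps every row from orders (the left table); where customer_id has no match in customers, the customer columns become NULL. Walk through each order:
  - order 1 (Camera): customer_id=NULL, no match -> kept with NULL
  - order 2 (Laptop): customer_id=2 -> matches Mia
  - order 3 (Router): customer_id=1 -> matches Dave
  - order 4 (Tablet): customer_id=3 -> matches Frank
  - order 5 (Webcam): customer_id=1 -> matches Dave
  - order 6 (Chair): customer_id=2 -> matches Mia
  - order 7 (Phone): customer_id=3 -> matches Frank
  - order 8 (Pen): customer_id=1 -> matches Dave
All 8 rows appear; 1 has NULL customer.

SQL:
SELECT a.product, b.name AS customer
FROM orders a
LEFT JOIN customers b ON a.customer_id = b.id

Result:
product | customer
--------+---------
Camera  | NULL    
Laptop  | Mia     
Router  | Dave    
Tablet  | Frank   
Webcam  | Dave    
Chair   | Mia     
Phone   | Frank   
Pen     | Dave    


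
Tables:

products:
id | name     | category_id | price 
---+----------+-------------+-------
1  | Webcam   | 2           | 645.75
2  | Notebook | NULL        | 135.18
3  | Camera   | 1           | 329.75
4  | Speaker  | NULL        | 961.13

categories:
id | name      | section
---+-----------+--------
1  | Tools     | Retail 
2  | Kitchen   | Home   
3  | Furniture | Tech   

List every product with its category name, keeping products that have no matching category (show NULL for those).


LEFT JOIN keeps every row from products (the left table); where category_id has no match in categories, the category columns become NULL. Walk through each product:
  - product 1 (Webcam): category_id=2 -> matches Kitchen
  - product 2 (Notebook): category_id=NULL, no match -> kept with NULL
  - product 3 (Camera): category_id=1 -> matches Tools
  - product 4 (Speaker): category_id=NULL, no match -> kept with NULL
All 4 rows appear; 2 have NULL category.

SQL:
SELECT a.name, b.name AS category
FROM products a
LEFT JOIN categories b ON a.category_id = b.id

Result:
name     | category
---------+---------
Webcam   | Kitchen 
Notebook | NULL    
Camera   | Tools   
Speaker  | NULL    


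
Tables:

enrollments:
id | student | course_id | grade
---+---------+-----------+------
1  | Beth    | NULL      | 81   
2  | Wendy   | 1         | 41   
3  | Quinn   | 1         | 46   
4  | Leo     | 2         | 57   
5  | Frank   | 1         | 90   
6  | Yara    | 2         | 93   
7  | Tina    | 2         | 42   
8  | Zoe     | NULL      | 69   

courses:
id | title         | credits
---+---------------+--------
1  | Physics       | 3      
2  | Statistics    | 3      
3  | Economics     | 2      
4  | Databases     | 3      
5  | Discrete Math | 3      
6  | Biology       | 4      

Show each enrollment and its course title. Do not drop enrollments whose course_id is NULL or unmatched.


LEFT JOIN keeps every row from enrollments (the left table); where course_id has no match in courses, the course columns become NULL. Walk through each enrollment:
  - enrollment 1 (Beth): course_id=NULL, no match -> kept with NULL
  - enrollment 2 (Wendy): course_id=1 -> matches Physics
  - enrollment 3 (Quinn): course_id=1 -> matches Physics
  - enrollment 4 (Leo): course_id=2 -> matches Statistics
  - enrollment 5 (Frank): course_id=1 -> matches Physics
  - enrollment 6 (Yara): course_id=2 -> matches Statistics
  - enrollment 7 (Tina): course_id=2 -> matches Statistics
  - enrollment 8 (Zoe): course_id=NULL, no match -> kept with NULL
All 8 rows appear; 2 have NULL course.

SQL:
SELECT a.student, b.title AS course
FROM enrollments a
LEFT JOIN courses b ON a.course_id = b.id

Result:
student | course    
--------+-----------
Beth    | NULL      
Wendy   | Physics   
Quinn   | Physics   
Leo     | Statistics
Frank   | Physics   
Yara    | Statistics
Tina    | Statistics
Zoe     | NULL      


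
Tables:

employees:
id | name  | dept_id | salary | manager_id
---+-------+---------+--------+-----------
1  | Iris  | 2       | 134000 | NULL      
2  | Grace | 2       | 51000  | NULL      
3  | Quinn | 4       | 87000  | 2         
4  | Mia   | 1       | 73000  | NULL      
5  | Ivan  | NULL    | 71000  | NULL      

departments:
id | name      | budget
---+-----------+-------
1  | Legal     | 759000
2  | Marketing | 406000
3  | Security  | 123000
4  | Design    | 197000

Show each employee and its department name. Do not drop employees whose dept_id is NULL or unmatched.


LEFT JOIN keeps every row from employees (the left table); where dept_id has no match in departments, the department columns become NULL. Walk through each employee:
  - employee 1 (Iris): dept_id=2 -> matches Marketing
  - employee 2 (Grace): dept_id=2 -> matches Marketing
  - employee 3 (Quinn): dept_id=4 -> matches Design
  - employee 4 (Mia): dept_id=1 -> matches Legal
  - employee 5 (Ivan): dept_id=NULL, no match -> kept with NULL
All 5 rows appear; 1 has NULL department.

SQL:
SELECT a.name, b.name AS department
FROM employees a
LEFT JOIN departments b ON a.dept_id = b.id

Result:
name  | department
------+-----------
Iris  | Marketing 
Grace | Marketing 
Quinn | Design    
Mia   | Legal     
Ivan  | NULL      


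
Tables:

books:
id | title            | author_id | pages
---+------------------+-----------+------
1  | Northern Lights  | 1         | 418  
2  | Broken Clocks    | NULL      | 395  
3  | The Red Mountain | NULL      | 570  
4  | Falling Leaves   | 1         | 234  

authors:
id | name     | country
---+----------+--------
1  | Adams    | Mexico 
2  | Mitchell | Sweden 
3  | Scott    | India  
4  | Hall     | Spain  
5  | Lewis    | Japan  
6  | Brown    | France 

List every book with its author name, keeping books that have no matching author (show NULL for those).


LEFT JOIN keeps every row from books (the left table); where author_id has no match in authors, the author columns become NULL. Walk through each book:
  - book 1 (Northern Lights): author_id=1 -> matches Adams
  - book 2 (Broken Clocks): author_id=NULL, no match -> kept with NULL
  - book 3 (The Red Mountain): author_id=NULL, no match -> kept with NULL
  - book 4 (Falling Leaves): author_id=1 -> matches Adams
All 4 rows appear; 2 have NULL author.

SQL:
SELECT a.title, b.name AS author
FROM books a
LEFT JOIN authors b ON a.author_id = b.id

Result:
title            | author
-----------------+-------
Northern Lights  | Adams 
Broken Clocks    | NULL  
The Red Mountain | NULL  
Falling Leaves   | Adams 


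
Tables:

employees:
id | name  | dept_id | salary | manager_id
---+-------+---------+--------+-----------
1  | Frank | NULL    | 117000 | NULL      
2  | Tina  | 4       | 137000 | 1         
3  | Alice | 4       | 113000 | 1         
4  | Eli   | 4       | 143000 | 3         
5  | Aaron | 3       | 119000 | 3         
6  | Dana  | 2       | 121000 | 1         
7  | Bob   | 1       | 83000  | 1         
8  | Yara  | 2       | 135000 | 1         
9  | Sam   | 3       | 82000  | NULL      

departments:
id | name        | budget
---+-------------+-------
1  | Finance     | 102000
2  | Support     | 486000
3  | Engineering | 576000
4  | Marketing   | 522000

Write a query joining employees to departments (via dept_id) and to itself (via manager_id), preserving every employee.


Two LEFT JOINs from the same base table employees: one to departments via dept_id, one to employees itself via manager_id. Both are LEFT so every employee is preserved.
Match against departments:
  - employee 1 (Frank): dept_id=NULL, no match -> kept with NULL
  - employee 2 (Tina): dept_id=4 -> matches Marketing
  - employee 3 (Alice): dept_id=4 -> matches Marketing
  - employee 4 (Eli): dept_id=4 -> matches Marketing
  - employee 5 (Aaron): dept_id=3 -> matches Engineering
  - employee 6 (Dana): dept_id=2 -> matches Support
  - employee 7 (Bob): dept_id=1 -> matches Finance
  - employee 8 (Yara): dept_id=2 -> matches Support
  - employee 9 (Sam): dept_id=3 -> matches Engineering
Match against employees (self):
  - employee 1 (Frank): manager_id=NULL -> NULL
  - employee 2 (Tina): manager_id=1 -> Frank
  - employee 3 (Alice): manager_id=1 -> Frank
  - employee 4 (Eli): manager_id=3 -> Alice
  - employee 5 (Aaron): manager_id=3 -> Alice
  - employee 6 (Dana): manager_id=1 -> Frank
  - employee 7 (Bob): manager_id=1 -> Frank
  - employee 8 (Yara): manager_id=1 -> Frank
  - employee 9 (Sam): manager_id=NULL -> NULL

SQL:
SELECT a.name, b.name AS department, c.name AS manager
FROM employees a
LEFT JOIN departments b ON a.dept_id = b.id
LEFT JOIN employees c ON a.manager_id = c.id

Result:
name  | department  | manager
------+-------------+--------
Frank | NULL        | NULL   
Tina  | Marketing   | Frank  
Alice | Marketing   | Frank  
Eli   | Marketing   | Alice  
Aaron | Engineering | Alice  
Dana  | Support     | Frank  
Bob   | Finance     | Frank  
Yara  | Support     | Frank  
Sam   | Engineering | NULL   


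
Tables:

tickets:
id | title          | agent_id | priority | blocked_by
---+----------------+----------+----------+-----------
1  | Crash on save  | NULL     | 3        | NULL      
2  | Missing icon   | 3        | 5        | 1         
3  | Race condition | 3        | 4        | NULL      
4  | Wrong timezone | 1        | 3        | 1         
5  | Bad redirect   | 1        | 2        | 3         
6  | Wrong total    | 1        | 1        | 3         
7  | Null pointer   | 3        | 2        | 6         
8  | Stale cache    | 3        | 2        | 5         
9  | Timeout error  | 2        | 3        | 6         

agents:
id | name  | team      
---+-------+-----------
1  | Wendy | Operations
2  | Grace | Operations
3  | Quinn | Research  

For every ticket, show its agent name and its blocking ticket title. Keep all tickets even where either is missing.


Two LEFT JOINs from the same base table tickets: one to agents via agent_id, one to tickets itself via blocked_by. Both are LEFT so every ticket is preserved.
Match against agents:
  - ticket 1 (Crash on save): agent_id=NULL, no match -> kept with NULL
  - ticket 2 (Missing icon): agent_id=3 -> matches Quinn
  - ticket 3 (Race condition): agent_id=3 -> matches Quinn
  - ticket 4 (Wrong timezone): agent_id=1 -> matches Wendy
  - ticket 5 (Bad redirect): agent_id=1 -> matches Wendy
  - ticket 6 (Wrong total): agent_id=1 -> matches Wendy
  - ticket 7 (Null pointer): agent_id=3 -> matches Quinn
  - ticket 8 (Stale cache): agent_id=3 -> matches Quinn
  - ticket 9 (Timeout error): agent_id=2 -> matches Grace
Match against tickets (self):
  - ticket 1 (Crash on save): blocked_by=NULL -> NULL
  - ticket 2 (Missing icon): blocked_by=1 -> Crash on save
  - ticket 3 (Race condition): blocked_by=NULL -> NULL
  - ticket 4 (Wrong timezone): blocked_by=1 -> Crash on save
  - ticket 5 (Bad redirect): blocked_by=3 -> Race condition
  - ticket 6 (Wrong total): blocked_by=3 -> Race condition
  - ticket 7 (Null pointer): blocked_by=6 -> Wrong total
  - ticket 8 (Stale cache): blocked_by=5 -> Bad redirect
  - ticket 9 (Timeout error): blocked_by=6 -> Wrong total

SQL:
SELECT a.title, b.name AS agent, c.title AS blocked_by
FROM tickets a
LEFT JOIN agents b ON a.agent_id = b.id
LEFT JOIN tickets c ON a.blocked_by = c.id

Result:
title          | agent | blocked_by    
---------------+-------+---------------
Crash on save  | NULL  | NULL          
Missing icon   | Quinn | Crash on save 
Race condition | Quinn | NULL          
Wrong timezone | Wendy | Crash on save 
Bad redirect   | Wendy | Race condition
Wrong total    | Wendy | Race condition
Null pointer   | Quinn | Wrong total   
Stale cache    | Quinn | Bad redirect  
Timeout error  | Grace | Wrong total   


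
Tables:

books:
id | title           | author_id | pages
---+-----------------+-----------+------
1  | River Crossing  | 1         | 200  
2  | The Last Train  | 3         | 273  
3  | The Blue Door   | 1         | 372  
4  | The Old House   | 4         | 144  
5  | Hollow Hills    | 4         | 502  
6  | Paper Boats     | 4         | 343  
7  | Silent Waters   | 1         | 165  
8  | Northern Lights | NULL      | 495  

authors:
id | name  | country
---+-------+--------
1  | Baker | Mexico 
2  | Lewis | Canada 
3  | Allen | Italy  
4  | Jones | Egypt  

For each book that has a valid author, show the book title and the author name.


INNER JOIN keeps only books rows whose author_id matches an id in authors. Walk through each book:
  - book 1 (River Crossing): author_id=1 -> matches Baker
  - book 2 (The Last Train): author_id=3 -> matches Allen
  - book 3 (The Blue Door): author_id=1 -> matches Baker
  - book 4 (The Old House): author_id=4 -> matches Jones
  - book 5 (Hollow Hills): author_id=4 -> matches Jones
  - book 6 (Paper Boats): author_id=4 -> matches Jones
  - book 7 (Silent Waters): author_id=1 -> matches Baker
  - book 8 (Northern Lights): author_id=NULL, no match -> dropped
So 1 of 8 rows is dropped.

SQL:
SELECT a.title, b.name AS author
FROM books a
INNER JOIN authors b ON a.author_id = b.id

Result:
title          | author
---------------+-------
River Crossing | Baker 
The Last Train | Allen 
The Blue Door  | Baker 
The Old House  | Jones 
Hollow Hills   | Jones 
Paper Boats    | Jones 
Silent Waters  | Baker 


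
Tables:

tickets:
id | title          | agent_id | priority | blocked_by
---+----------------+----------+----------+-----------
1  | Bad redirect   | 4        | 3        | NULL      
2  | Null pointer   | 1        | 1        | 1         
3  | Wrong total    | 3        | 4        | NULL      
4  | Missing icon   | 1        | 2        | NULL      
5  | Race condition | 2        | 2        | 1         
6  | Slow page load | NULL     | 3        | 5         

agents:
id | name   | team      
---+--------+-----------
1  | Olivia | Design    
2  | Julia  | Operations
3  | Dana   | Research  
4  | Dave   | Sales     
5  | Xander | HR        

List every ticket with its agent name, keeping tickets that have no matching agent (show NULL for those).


LEFT JOIN keeps every row from tickets (the left table); where agent_id has no match in agents, the agent columns become NULL. Walk through each ticket:
  - ticket 1 (Bad redirect): agent_id=4 -> matches Dave
  - ticket 2 (Null pointer): agent_id=1 -> matches Olivia
  - ticket 3 (Wrong total): agent_id=3 -> matches Dana
  - ticket 4 (Missing icon): agent_id=1 -> matches Olivia
  - ticket 5 (Race condition): agent_id=2 -> matches Julia
  - ticket 6 (Slow page load): agent_id=NULL, no match -> kept with NULL
All 6 rows appear; 1 has NULL agent.

SQL:
SELECT a.title, b.name AS agent
FROM tickets a
LEFT JOIN agents b ON a.agent_id = b.id

Result:
title          | agent 
---------------+-------
Bad redirect   | Dave  
Null pointer   | Olivia
Wrong total    | Dana  
Missing icon   | Olivia
Race condition | Julia 
Slow page load | NULL  


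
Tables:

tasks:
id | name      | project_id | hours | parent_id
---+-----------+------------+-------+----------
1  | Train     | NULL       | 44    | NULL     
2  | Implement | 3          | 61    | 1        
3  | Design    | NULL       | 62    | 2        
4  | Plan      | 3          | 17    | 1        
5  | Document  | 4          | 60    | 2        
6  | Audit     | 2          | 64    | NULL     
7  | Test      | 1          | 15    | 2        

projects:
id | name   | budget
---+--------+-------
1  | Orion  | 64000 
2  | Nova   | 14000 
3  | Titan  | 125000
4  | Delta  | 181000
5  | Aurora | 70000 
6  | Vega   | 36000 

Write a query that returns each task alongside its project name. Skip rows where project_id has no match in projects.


INNER JOIN keeps only tasks rows whose project_id matches an id in projects. Walk through each task:
  - task 1 (Train): project_id=NULL, no match -> dropped
  - task 2 (Implement): project_id=3 -> matches Titan
  - task 3 (Design): project_id=NULL, no match -> dropped
  - task 4 (Plan): project_id=3 -> matches Titan
  - task 5 (Document): project_id=4 -> matches Delta
  - task 6 (Audit): project_id=2 -> matches Nova
  - task 7 (Test): project_id=1 -> matches Orion
So 2 of 7 rows are dropped.

SQL:
SELECT a.name, b.name AS project
FROM tasks a
INNER JOIN projects b ON a.project_id = b.id

Result:
name      | project
----------+--------
Implement | Titan  
Plan      | Titan  
Document  | Delta  
Audit     | Nova   
Test      | Orion  


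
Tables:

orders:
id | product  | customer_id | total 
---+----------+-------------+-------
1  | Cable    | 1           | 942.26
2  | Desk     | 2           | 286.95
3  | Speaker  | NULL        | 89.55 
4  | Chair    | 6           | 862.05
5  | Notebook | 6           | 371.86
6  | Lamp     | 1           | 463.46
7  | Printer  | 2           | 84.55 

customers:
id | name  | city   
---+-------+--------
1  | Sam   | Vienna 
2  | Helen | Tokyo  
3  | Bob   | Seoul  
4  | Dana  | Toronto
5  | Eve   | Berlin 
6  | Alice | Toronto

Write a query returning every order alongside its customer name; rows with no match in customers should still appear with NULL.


LEFT JOIN keeps every row from orders (the left table); where customer_id has no match in customers, the customer columns become NULL. Walk through each order:
  - order 1 (Cable): customer_id=1 -> matches Sam
  - order 2 (Desk): customer_id=2 -> matches Helen
  - order 3 (Speaker): customer_id=NULL, no match -> kept with NULL
  - order 4 (Chair): customer_id=6 -> matches Alice
  - order 5 (Notebook): customer_id=6 -> matches Alice
  - order 6 (Lamp): customer_id=1 -> matches Sam
  - order 7 (Printer): customer_id=2 -> matches Helen
All 7 rows appear; 1 has NULL customer.

SQL:
SELECT a.product, b.name AS customer
FROM orders a
LEFT JOIN customers b ON a.customer_id = b.id

Result:
product  | customer
---------+---------
Cable    | Sam     
Desk     | Helen   
Speaker  | NULL    
Chair    | Alice   
Notebook | Alice   
Lamp     | Sam     
Printer  | Helen   


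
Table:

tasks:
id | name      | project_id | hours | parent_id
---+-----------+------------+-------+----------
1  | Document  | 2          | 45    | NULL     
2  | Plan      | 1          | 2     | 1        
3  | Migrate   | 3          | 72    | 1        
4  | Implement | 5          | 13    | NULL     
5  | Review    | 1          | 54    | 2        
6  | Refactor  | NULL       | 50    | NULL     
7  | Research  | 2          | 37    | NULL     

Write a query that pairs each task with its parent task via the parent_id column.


This is a self-join: tasks is joined to a second copy of itself, matching each row's parent_id to another row's id. Use LEFT JOIN so rows with parent_id=NULL are kept.
  - task 1 (Document): parent_id=NULL -> NULL
  - task 2 (Plan): parent_id=1 -> Document
  - task 3 (Migrate): parent_id=1 -> Document
  - task 4 (Implement): parent_id=NULL -> NULL
  - task 5 (Review): parent_id=2 -> Plan
  - task 6 (Refactor): parent_id=NULL -> NULL
  - task 7 (Research): parent_id=NULL -> NULL

SQL:
SELECT a.name AS item, b.name AS parent
FROM tasks a
LEFT JOIN tasks b ON a.parent_id = b.id

Result:
item      | parent  
----------+---------
Document  | NULL    
Plan      | Document
Migrate   | Document
Implement | NULL    
Review    | Plan    
Refactor  | NULL    
Research  | NULL    


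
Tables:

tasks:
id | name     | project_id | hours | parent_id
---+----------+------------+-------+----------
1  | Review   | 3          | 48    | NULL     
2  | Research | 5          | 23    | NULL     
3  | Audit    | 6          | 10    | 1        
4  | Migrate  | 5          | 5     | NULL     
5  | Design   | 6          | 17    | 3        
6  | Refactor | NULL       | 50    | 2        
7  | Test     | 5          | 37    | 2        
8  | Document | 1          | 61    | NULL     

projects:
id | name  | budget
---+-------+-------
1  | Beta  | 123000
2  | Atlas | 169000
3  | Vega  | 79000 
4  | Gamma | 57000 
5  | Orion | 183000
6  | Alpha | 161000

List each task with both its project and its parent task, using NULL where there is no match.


Two LEFT JOINs from the same base table tasks: one to projects via project_id, one to tasks itself via parent_id. Both are LEFT so every task is preserved.
Match against projects:
  - task 1 (Review): project_id=3 -> matches Vega
  - task 2 (Research): project_id=5 -> matches Orion
  - task 3 (Audit): project_id=6 -> matches Alpha
  - task 4 (Migrate): project_id=5 -> matches Orion
  - task 5 (Design): project_id=6 -> matches Alpha
  - task 6 (Refactor): project_id=NULL, no match -> kept with NULL
  - task 7 (Test): project_id=5 -> matches Orion
  - task 8 (Document): project_id=1 -> matches Beta
Match against tasks (self):
  - task 1 (Review): parent_id=NULL -> NULL
  - task 2 (Research): parent_id=NULL -> NULL
  - task 3 (Audit): parent_id=1 -> Review
  - task 4 (Migrate): parent_id=NULL -> NULL
  - task 5 (Design): parent_id=3 -> Audit
  - task 6 (Refactor): parent_id=2 -> Research
  - task 7 (Test): parent_id=2 -> Research
  - task 8 (Document): parent_id=NULL -> NULL

SQL:
SELECT a.name, b.name AS project, c.name AS parent
FROM tasks a
LEFT JOIN projects b ON a.project_id = b.id
LEFT JOIN tasks c ON a.parent_id = c.id

Result:
name     | project | parent  
---------+---------+---------
Review   | Vega    | NULL    
Research | Orion   | NULL    
Audit    | Alpha   | Review  
Migrate  | Orion   | NULL    
Design   | Alpha   | Audit   
Refactor | NULL    | Research
Test     | Orion   | Research
Document | Beta    | NULL    


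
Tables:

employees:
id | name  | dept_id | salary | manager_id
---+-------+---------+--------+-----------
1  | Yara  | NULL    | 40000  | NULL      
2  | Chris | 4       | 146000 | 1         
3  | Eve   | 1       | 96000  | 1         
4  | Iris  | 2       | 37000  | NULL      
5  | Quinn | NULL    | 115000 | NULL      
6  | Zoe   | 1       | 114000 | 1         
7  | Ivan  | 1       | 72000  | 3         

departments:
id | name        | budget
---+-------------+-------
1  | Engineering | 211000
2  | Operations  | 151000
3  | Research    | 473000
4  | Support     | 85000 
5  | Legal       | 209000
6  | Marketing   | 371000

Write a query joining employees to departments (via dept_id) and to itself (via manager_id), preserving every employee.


Two LEFT JOINs from the same base table employees: one to departments via dept_id, one to employees itself via manager_id. Both are LEFT so every employee is preserved.
Match against departments:
  - employee 1 (Yara): dept_id=NULL, no match -> kept with NULL
  - employee 2 (Chris): dept_id=4 -> matches Support
  - employee 3 (Eve): dept_id=1 -> matches Engineering
  - employee 4 (Iris): dept_id=2 -> matches Operations
  - employee 5 (Quinn): dept_id=NULL, no match -> kept with NULL
  - employee 6 (Zoe): dept_id=1 -> matches Engineering
  - employee 7 (Ivan): dept_id=1 -> matches Engineering
Match against employees (self):
  - employee 1 (Yara): manager_id=NULL -> NULL
  - employee 2 (Chris): manager_id=1 -> Yara
  - employee 3 (Eve): manager_id=1 -> Yara
  - employee 4 (Iris): manager_id=NULL -> NULL
  - employee 5 (Quinn): manager_id=NULL -> NULL
  - employee 6 (Zoe): manager_id=1 -> Yara
  - employee 7 (Ivan): manager_id=3 -> Eve

SQL:
SELECT a.name, b.name AS department, c.name AS manager
FROM employees a
LEFT JOIN departments b ON a.dept_id = b.id
LEFT JOIN employees c ON a.manager_id = c.id

Result:
name  | department  | manager
------+-------------+--------
Yara  | NULL        | NULL   
Chris | Support     | Yara   
Eve   | Engineering | Yara   
Iris  | Operations  | NULL   
Quinn | NULL        | NULL   
Zoe   | Engineering | Yara   
Ivan  | Engineering | Eve    


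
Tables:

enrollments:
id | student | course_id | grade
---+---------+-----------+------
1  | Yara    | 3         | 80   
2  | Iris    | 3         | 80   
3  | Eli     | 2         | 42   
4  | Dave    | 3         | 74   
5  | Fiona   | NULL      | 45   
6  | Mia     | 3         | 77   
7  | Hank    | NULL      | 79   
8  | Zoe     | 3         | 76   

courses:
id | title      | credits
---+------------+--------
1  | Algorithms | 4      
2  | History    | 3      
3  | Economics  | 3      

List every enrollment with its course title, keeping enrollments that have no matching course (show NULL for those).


LEFT JOIN keeps every row from enrollments (the left table); where course_id has no match in courses, the course columns become NULL. Walk through each enrollment:
  - enrollment 1 (Yara): course_id=3 -> matches Economics
  - enrollment 2 (Iris): course_id=3 -> matches Economics
  - enrollment 3 (Eli): course_id=2 -> matches History
  - enrollment 4 (Dave): course_id=3 -> matches Economics
  - enrollment 5 (Fiona): course_id=NULL, no match -> kept with NULL
  - enrollment 6 (Mia): course_id=3 -> matches Economics
  - enrollment 7 (Hank): course_id=NULL, no match -> kept with NULL
  - enrollment 8 (Zoe): course_id=3 -> matches Economics
All 8 rows appear; 2 have NULL course.

SQL:
SELECT a.student, b.title AS course
FROM enrollments a
LEFT JOIN courses b ON a.course_id = b.id

Result:
student | course   
--------+----------
Yara    | Economics
Iris    | Economics
Eli     | History  
Dave    | Economics
Fiona   | NULL     
Mia     | Economics
Hank    | NULL     
Zoe     | Economics


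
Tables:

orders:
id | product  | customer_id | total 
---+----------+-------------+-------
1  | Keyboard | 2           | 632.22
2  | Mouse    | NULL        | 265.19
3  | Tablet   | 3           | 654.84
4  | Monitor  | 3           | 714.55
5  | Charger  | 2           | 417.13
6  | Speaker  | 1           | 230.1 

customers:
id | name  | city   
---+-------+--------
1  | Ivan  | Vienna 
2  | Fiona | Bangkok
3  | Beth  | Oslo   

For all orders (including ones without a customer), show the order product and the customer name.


LEFT JOIN keeps every row from orders (the left table); where customer_id has no match in customers, the customer columns become NULL. Walk through each order:
  - order 1 (Keyboard): customer_id=2 -> matches Fiona
  - order 2 (Mouse): customer_id=NULL, no match -> kept with NULL
  - order 3 (Tablet): customer_id=3 -> matches Beth
  - order 4 (Monitor): customer_id=3 -> matches Beth
  - order 5 (Charger): customer_id=2 -> matches Fiona
  - order 6 (Speaker): customer_id=1 -> matches Ivan
All 6 rows appear; 1 has NULL customer.

SQL:
SELECT a.product, b.name AS customer
FROM orders a
LEFT JOIN customers b ON a.customer_id = b.id

Result:
product  | customer
---------+---------
Keyboard | Fiona   
Mouse    | NULL    
Tablet   | Beth    
Monitor  | Beth    
Charger  | Fiona   
Speaker  | Ivan    


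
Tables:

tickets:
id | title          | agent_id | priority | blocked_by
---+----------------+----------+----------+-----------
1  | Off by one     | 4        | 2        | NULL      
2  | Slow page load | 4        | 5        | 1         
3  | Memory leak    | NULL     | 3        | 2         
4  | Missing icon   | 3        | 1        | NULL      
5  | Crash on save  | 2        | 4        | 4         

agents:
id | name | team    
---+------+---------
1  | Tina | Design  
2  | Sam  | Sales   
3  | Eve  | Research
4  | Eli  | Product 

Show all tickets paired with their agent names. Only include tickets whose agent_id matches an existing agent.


INNER JOIN keeps only tickets rows whose agent_id matches an id in agents. Walk through each ticket:
  - ticket 1 (Off by one): agent_id=4 -> matches Eli
  - ticket 2 (Slow page load): agent_id=4 -> matches Eli
  - ticket 3 (Memory leak): agent_id=NULL, no match -> dropped
  - ticket 4 (Missing icon): agent_id=3 -> matches Eve
  - ticket 5 (Crash on save): agent_id=2 -> matches Sam
So 1 of 5 rows is dropped.

SQL:
SELECT a.title, b.name AS agent
FROM tickets a
INNER JOIN agents b ON a.agent_id = b.id

Result:
title          | agent
---------------+------
Off by one     | Eli  
Slow page load | Eli  
Missing icon   | Eve  
Crash on save  | Sam  


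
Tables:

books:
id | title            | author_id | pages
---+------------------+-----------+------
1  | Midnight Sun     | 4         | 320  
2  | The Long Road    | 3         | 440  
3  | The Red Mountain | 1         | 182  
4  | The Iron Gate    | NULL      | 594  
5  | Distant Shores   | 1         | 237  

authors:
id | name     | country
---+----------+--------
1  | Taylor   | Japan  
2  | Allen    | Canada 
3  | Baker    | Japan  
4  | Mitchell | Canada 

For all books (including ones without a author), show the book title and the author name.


LEFT JOIN keeps every row from books (the left table); where author_id has no match in authors, the author columns become NULL. Walk through each book:
  - book 1 (Midnight Sun): author_id=4 -> matches Mitchell
  - book 2 (The Long Road): author_id=3 -> matches Baker
  - book 3 (The Red Mountain): author_id=1 -> matches Taylor
  - book 4 (The Iron Gate): author_id=NULL, no match -> kept with NULL
  - book 5 (Distant Shores): author_id=1 -> matches Taylor
All 5 rows appear; 1 has NULL author.

SQL:
SELECT a.title, b.name AS author
FROM books a
LEFT JOIN authors b ON a.author_id = b.id

Result:
title            | author  
-----------------+---------
Midnight Sun     | Mitchell
The Long Road    | Baker   
The Red Mountain | Taylor  
The Iron Gate    | NULL    
Distant Shores   | Taylor  


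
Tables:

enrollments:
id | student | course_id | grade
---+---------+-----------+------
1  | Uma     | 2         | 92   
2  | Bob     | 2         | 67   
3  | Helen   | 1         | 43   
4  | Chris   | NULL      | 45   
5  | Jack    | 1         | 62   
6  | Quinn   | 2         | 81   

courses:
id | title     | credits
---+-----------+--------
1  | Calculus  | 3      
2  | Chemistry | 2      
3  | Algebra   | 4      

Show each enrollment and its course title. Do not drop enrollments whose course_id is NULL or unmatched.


LEFT JOIN keeps every row from enrollments (the left table); where course_id has no match in courses, the course columns become NULL. Walk through each enrollment:
  - enrollment 1 (Uma): course_id=2 -> matches Chemistry
  - enrollment 2 (Bob): course_id=2 -> matches Chemistry
  - enrollment 3 (Helen): course_id=1 -> matches Calculus
  - enrollment 4 (Chris): course_id=NULL, no match -> kept with NULL
  - enrollment 5 (Jack): course_id=1 -> matches Calculus
  - enrollment 6 (Quinn): course_id=2 -> matches Chemistry
All 6 rows appear; 1 has NULL course.

SQL:
SELECT a.student, b.title AS course
FROM enrollments a
LEFT JOIN courses b ON a.course_id = b.id

Result:
student | course   
--------+----------
Uma     | Chemistry
Bob     | Chemistry
Helen   | Calculus 
Chris   | NULL     
Jack    | Calculus 
Quinn   | Chemistry


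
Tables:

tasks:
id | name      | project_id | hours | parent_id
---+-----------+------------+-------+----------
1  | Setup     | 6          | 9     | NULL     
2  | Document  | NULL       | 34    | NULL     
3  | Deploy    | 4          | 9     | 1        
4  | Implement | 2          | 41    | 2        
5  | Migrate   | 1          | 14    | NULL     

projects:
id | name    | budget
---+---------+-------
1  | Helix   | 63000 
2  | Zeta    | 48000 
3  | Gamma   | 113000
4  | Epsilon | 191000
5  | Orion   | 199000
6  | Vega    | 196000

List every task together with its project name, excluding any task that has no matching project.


INNER JOIN keeps only tasks rows whose project_id matches an id in projects. Walk through each task:
  - task 1 (Setup): project_id=6 -> matches Vega
  - task 2 (Document): project_id=NULL, no match -> dropped
  - task 3 (Deploy): project_id=4 -> matches Epsilon
  - task 4 (Implement): project_id=2 -> matches Zeta
  - task 5 (Migrate): project_id=1 -> matches Helix
So 1 of 5 rows is dropped.

SQL:
SELECT a.name, b.name AS project
FROM tasks a
INNER JOIN projects b ON a.project_id = b.id

Result:
name      | project
----------+--------
Setup     | Vega   
Deploy    | Epsilon
Implement | Zeta   
Migrate   | Helix  


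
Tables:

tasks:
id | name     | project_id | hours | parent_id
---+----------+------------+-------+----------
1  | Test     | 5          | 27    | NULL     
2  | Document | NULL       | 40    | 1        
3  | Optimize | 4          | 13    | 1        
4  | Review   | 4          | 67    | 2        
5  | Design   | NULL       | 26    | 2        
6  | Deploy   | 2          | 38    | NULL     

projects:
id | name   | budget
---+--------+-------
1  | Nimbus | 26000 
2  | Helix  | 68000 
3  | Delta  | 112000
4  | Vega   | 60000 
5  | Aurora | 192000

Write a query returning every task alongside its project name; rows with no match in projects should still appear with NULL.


LEFT JOIN keeps every row from tasks (the left table); where project_id has no match in projects, the project columns become NULL. Walk through each task:
  - task 1 (Test): project_id=5 -> matches Aurora
  - task 2 (Document): project_id=NULL, no match -> kept with NULL
  - task 3 (Optimize): project_id=4 -> matches Vega
  - task 4 (Review): project_id=4 -> matches Vega
  - task 5 (Design): project_id=NULL, no match -> kept with NULL
  - task 6 (Deploy): project_id=2 -> matches Helix
All 6 rows appear; 2 have NULL project.

SQL:
SELECT a.name, b.name AS project
FROM tasks a
LEFT JOIN projects b ON a.project_id = b.id

Result:
name     | project
---------+--------
Test     | Aurora 
Document | NULL   
Optimize | Vega   
Review   | Vega   
Design   | NULL   
Deploy   | Helix  


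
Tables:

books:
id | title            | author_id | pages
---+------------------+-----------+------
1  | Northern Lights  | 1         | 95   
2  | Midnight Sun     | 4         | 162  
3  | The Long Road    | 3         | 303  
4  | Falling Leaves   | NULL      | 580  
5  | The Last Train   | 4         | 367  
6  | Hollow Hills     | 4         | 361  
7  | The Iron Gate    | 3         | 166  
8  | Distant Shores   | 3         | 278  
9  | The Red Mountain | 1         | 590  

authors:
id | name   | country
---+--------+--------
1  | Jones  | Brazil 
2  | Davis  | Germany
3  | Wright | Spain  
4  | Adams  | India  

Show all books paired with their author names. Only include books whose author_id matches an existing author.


INNER JOIN keeps only books rows whose author_id matches an id in authors. Walk through each book:
  - book 1 (Northern Lights): author_id=1 -> matches Jones
  - book 2 (Midnight Sun): author_id=4 -> matches Adams
  - book 3 (The Long Road): author_id=3 -> matches Wright
  - book 4 (Falling Leaves): author_id=NULL, no match -> dropped
  - book 5 (The Last Train): author_id=4 -> matches Adams
  - book 6 (Hollow Hills): author_id=4 -> matches Adams
  - book 7 (The Iron Gate): author_id=3 -> matches Wright
  - book 8 (Distant Shores): author_id=3 -> matches Wright
  - book 9 (The Red Mountain): author_id=1 -> matches Jones
So 1 of 9 rows is dropped.

SQL:
SELECT a.title, b.name AS author
FROM books a
INNER JOIN authors b ON a.author_id = b.id

Result:
title            | author
-----------------+-------
Northern Lights  | Jones 
Midnight Sun     | Adams 
The Long Road    | Wright
The Last Train   | Adams 
Hollow Hills     | Adams 
The Iron Gate    | Wright
Distant Shores   | Wright
The Red Mountain | Jones 


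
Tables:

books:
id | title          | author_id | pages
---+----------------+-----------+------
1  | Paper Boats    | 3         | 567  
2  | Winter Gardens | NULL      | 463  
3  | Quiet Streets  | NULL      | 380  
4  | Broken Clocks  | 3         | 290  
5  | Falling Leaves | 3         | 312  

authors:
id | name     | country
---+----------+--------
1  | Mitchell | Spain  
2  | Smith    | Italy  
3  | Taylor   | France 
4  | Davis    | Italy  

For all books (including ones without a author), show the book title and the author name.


LEFT JOIN keeps every row from books (the left table); where author_id has no match in authors, the author columns become NULL. Walk through each book:
  - book 1 (Paper Boats): author_id=3 -> matches Taylor
  - book 2 (Winter Gardens): author_id=NULL, no match -> kept with NULL
  - book 3 (Quiet Streets): author_id=NULL, no match -> kept with NULL
  - book 4 (Broken Clocks): author_id=3 -> matches Taylor
  - book 5 (Falling Leaves): author_id=3 -> matches Taylor
All 5 rows appear; 2 have NULL author.

SQL:
SELECT a.title, b.name AS author
FROM books a
LEFT JOIN authors b ON a.author_id = b.id

Result:
title          | author
---------------+-------
Paper Boats    | Taylor
Winter Gardens | NULL  
Quiet Streets  | NULL  
Broken Clocks  | Taylor
Falling Leaves | Taylor


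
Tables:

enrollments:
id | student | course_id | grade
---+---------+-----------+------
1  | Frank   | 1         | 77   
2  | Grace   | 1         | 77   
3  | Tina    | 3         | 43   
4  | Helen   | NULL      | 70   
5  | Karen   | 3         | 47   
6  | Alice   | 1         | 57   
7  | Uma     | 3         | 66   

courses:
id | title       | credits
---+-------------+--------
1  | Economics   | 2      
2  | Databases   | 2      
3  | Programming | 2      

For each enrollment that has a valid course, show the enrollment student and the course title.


INNER JOIN keeps only enrollments rows whose course_id matches an id in courses. Walk through each enrollment:
  - enrollment 1 (Frank): course_id=1 -> matches Economics
  - enrollment 2 (Grace): course_id=1 -> matches Economics
  - enrollment 3 (Tina): course_id=3 -> matches Programming
  - enrollment 4 (Helen): course_id=NULL, no match -> dropped
  - enrollment 5 (Karen): course_id=3 -> matches Programming
  - enrollment 6 (Alice): course_id=1 -> matches Economics
  - enrollment 7 (Uma): course_id=3 -> matches Programming
So 1 of 7 rows is dropped.

SQL:
SELECT a.student, b.title AS course
FROM enrollments a
INNER JOIN courses b ON a.course_id = b.id

Result:
student | course     
--------+------------
Frank   | Economics  
Grace   | Economics  
Tina    | Programming
Karen   | Programming
Alice   | Economics  
Uma     | Programming


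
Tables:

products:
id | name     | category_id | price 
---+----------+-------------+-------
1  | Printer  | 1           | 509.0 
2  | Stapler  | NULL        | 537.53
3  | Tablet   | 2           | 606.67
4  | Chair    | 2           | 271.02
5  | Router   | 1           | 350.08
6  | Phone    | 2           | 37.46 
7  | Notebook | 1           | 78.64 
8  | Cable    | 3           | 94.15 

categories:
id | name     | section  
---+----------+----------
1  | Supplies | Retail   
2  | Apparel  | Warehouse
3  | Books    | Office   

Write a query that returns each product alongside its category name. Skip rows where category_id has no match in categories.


INNER JOIN keeps only products rows whose category_id matches an id in categories. Walk through each product:
  - product 1 (Printer): category_id=1 -> matches Supplies
  - product 2 (Stapler): category_id=NULL, no match -> dropped
  - product 3 (Tablet): category_id=2 -> matches Apparel
  - product 4 (Chair): category_id=2 -> matches Apparel
  - product 5 (Router): category_id=1 -> matches Supplies
  - product 6 (Phone): category_id=2 -> matches Apparel
  - product 7 (Notebook): category_id=1 -> matches Supplies
  - product 8 (Cable): category_id=3 -> matches Books
So 1 of 8 rows is dropped.

SQL:
SELECT a.name, b.name AS category
FROM products a
INNER JOIN categories b ON a.category_id = b.id

Result:
name     | category
---------+---------
Printer  | Supplies
Tablet   | Apparel 
Chair    | Apparel 
Router   | Supplies
Phone    | Apparel 
Notebook | Supplies
Cable    | Books   
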